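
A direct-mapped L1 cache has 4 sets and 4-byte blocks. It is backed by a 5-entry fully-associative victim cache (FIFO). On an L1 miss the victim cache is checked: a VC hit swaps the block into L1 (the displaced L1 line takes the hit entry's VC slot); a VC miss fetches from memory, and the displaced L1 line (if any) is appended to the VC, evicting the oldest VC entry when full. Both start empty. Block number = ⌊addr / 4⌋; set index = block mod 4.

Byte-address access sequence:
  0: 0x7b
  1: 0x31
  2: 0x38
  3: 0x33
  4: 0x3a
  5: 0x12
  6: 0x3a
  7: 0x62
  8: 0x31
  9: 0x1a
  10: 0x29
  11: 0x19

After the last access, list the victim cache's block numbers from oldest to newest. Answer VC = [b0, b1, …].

VC = [30, 24, 4, 14, 10]

  [0] addr=0x7b blk=30 s=2: MISS | VC []
  [1] addr=0x31 blk=12 s=0: MISS | VC []
  [2] addr=0x38 blk=14 s=2: MISS | VC [30]
  [3] addr=0x33 blk=12 s=0: L1-HIT | VC [30]
  [4] addr=0x3a blk=14 s=2: L1-HIT | VC [30]
  [5] addr=0x12 blk=4 s=0: MISS | VC [30, 12]
  [6] addr=0x3a blk=14 s=2: L1-HIT | VC [30, 12]
  [7] addr=0x62 blk=24 s=0: MISS | VC [30, 12, 4]
  [8] addr=0x31 blk=12 s=0: VC-HIT | VC [30, 24, 4]
  [9] addr=0x1a blk=6 s=2: MISS | VC [30, 24, 4, 14]
  [10] addr=0x29 blk=10 s=2: MISS | VC [30, 24, 4, 14, 6]
  [11] addr=0x19 blk=6 s=2: VC-HIT | VC [30, 24, 4, 14, 10]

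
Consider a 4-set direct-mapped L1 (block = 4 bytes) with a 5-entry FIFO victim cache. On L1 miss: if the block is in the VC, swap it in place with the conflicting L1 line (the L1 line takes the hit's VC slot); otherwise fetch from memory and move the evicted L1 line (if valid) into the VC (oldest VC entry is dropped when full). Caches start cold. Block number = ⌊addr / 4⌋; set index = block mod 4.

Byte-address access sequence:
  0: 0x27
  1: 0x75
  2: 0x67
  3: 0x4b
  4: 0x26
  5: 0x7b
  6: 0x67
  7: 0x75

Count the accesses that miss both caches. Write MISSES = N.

  [0] addr=0x27 blk=9 s=1: MISS | VC []
  [1] addr=0x75 blk=29 s=1: MISS | VC [9]
  [2] addr=0x67 blk=25 s=1: MISS | VC [9, 29]
  [3] addr=0x4b blk=18 s=2: MISS | VC [9, 29]
  [4] addr=0x26 blk=9 s=1: VC-HIT | VC [25, 29]
  [5] addr=0x7b blk=30 s=2: MISS | VC [25, 29, 18]
  [6] addr=0x67 blk=25 s=1: VC-HIT | VC [9, 29, 18]
  [7] addr=0x75 blk=29 s=1: VC-HIT | VC [9, 25, 18]

MISSES = 5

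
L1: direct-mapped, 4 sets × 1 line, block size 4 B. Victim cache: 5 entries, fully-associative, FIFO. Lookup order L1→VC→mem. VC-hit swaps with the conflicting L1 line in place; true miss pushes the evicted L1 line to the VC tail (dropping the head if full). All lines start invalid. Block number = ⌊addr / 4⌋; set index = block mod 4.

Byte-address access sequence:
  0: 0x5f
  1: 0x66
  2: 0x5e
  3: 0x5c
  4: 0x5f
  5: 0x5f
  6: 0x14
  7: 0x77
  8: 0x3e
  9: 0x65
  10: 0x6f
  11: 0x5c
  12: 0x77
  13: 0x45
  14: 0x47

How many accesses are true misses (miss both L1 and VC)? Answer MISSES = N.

MISSES = 7

#0 0x5f→b23/s3 MISS; vc=[]
#1 0x66→b25/s1 MISS; vc=[]
#2 0x5e→b23/s3 L1-HIT; vc=[]
#3 0x5c→b23/s3 L1-HIT; vc=[]
#4 0x5f→b23/s3 L1-HIT; vc=[]
#5 0x5f→b23/s3 L1-HIT; vc=[]
#6 0x14→b5/s1 MISS; vc=[25]
#7 0x77→b29/s1 MISS; vc=[25,5]
#8 0x3e→b15/s3 MISS; vc=[25,5,23]
#9 0x65→b25/s1 VC-HIT; vc=[29,5,23]
#10 0x6f→b27/s3 MISS; vc=[29,5,23,15]
#11 0x5c→b23/s3 VC-HIT; vc=[29,5,27,15]
#12 0x77→b29/s1 VC-HIT; vc=[25,5,27,15]
#13 0x45→b17/s1 MISS; vc=[25,5,27,15,29]
#14 0x47→b17/s1 L1-HIT; vc=[25,5,27,15,29]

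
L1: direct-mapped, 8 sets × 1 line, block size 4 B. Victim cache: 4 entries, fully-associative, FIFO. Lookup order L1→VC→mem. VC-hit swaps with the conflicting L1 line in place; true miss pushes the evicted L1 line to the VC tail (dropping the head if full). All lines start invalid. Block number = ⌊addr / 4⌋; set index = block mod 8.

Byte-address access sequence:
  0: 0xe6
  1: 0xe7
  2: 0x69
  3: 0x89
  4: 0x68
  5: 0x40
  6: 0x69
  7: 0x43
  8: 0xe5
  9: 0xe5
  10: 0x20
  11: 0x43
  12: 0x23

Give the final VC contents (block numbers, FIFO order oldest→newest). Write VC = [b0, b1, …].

0: 0xe6 (blk 57, set 1) → MISS  vc=[]
1: 0xe7 (blk 57, set 1) → L1-HIT  vc=[]
2: 0x69 (blk 26, set 2) → MISS  vc=[]
3: 0x89 (blk 34, set 2) → MISS  vc=[26]
4: 0x68 (blk 26, set 2) → VC-HIT  vc=[34]
5: 0x40 (blk 16, set 0) → MISS  vc=[34]
6: 0x69 (blk 26, set 2) → L1-HIT  vc=[34]
7: 0x43 (blk 16, set 0) → L1-HIT  vc=[34]
8: 0xe5 (blk 57, set 1) → L1-HIT  vc=[34]
9: 0xe5 (blk 57, set 1) → L1-HIT  vc=[34]
10: 0x20 (blk 8, set 0) → MISS  vc=[34, 16]
11: 0x43 (blk 16, set 0) → VC-HIT  vc=[34, 8]
12: 0x23 (blk 8, set 0) → VC-HIT  vc=[34, 16]

VC = [34, 16]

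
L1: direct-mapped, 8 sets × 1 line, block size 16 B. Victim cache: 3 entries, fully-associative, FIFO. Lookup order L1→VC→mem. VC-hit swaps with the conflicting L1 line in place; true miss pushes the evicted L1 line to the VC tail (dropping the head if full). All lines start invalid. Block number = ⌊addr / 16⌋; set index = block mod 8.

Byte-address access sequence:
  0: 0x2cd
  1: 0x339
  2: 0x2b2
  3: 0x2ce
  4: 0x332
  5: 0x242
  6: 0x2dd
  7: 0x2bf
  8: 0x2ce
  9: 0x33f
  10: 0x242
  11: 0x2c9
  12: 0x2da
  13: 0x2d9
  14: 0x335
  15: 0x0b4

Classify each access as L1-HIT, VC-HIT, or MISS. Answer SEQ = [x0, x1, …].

SEQ = [MISS, MISS, MISS, L1-HIT, VC-HIT, MISS, MISS, VC-HIT, VC-HIT, VC-HIT, VC-HIT, VC-HIT, L1-HIT, L1-HIT, L1-HIT, MISS]

0: 0x2cd (blk 44, set 4) → MISS  vc=[]
1: 0x339 (blk 51, set 3) → MISS  vc=[]
2: 0x2b2 (blk 43, set 3) → MISS  vc=[51]
3: 0x2ce (blk 44, set 4) → L1-HIT  vc=[51]
4: 0x332 (blk 51, set 3) → VC-HIT  vc=[43]
5: 0x242 (blk 36, set 4) → MISS  vc=[43, 44]
6: 0x2dd (blk 45, set 5) → MISS  vc=[43, 44]
7: 0x2bf (blk 43, set 3) → VC-HIT  vc=[51, 44]
8: 0x2ce (blk 44, set 4) → VC-HIT  vc=[51, 36]
9: 0x33f (blk 51, set 3) → VC-HIT  vc=[43, 36]
10: 0x242 (blk 36, set 4) → VC-HIT  vc=[43, 44]
11: 0x2c9 (blk 44, set 4) → VC-HIT  vc=[43, 36]
12: 0x2da (blk 45, set 5) → L1-HIT  vc=[43, 36]
13: 0x2d9 (blk 45, set 5) → L1-HIT  vc=[43, 36]
14: 0x335 (blk 51, set 3) → L1-HIT  vc=[43, 36]
15: 0xb4 (blk 11, set 3) → MISS  vc=[43, 36, 51]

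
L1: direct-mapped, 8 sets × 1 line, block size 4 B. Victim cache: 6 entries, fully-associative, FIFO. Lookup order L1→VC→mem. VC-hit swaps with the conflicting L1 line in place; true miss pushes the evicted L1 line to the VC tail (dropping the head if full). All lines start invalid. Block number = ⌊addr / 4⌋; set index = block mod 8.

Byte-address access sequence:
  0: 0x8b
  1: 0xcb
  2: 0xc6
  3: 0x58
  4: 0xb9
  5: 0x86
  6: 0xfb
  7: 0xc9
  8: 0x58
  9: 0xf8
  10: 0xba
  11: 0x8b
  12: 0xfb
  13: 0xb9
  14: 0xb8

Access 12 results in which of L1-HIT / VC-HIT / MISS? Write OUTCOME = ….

  [0] addr=0x8b blk=34 s=2: MISS | VC []
  [1] addr=0xcb blk=50 s=2: MISS | VC [34]
  [2] addr=0xc6 blk=49 s=1: MISS | VC [34]
  [3] addr=0x58 blk=22 s=6: MISS | VC [34]
  [4] addr=0xb9 blk=46 s=6: MISS | VC [34, 22]
  [5] addr=0x86 blk=33 s=1: MISS | VC [34, 22, 49]
  [6] addr=0xfb blk=62 s=6: MISS | VC [34, 22, 49, 46]
  [7] addr=0xc9 blk=50 s=2: L1-HIT | VC [34, 22, 49, 46]
  [8] addr=0x58 blk=22 s=6: VC-HIT | VC [34, 62, 49, 46]
  [9] addr=0xf8 blk=62 s=6: VC-HIT | VC [34, 22, 49, 46]
  [10] addr=0xba blk=46 s=6: VC-HIT | VC [34, 22, 49, 62]
  [11] addr=0x8b blk=34 s=2: VC-HIT | VC [50, 22, 49, 62]
  [12] addr=0xfb blk=62 s=6: VC-HIT | VC [50, 22, 49, 46]
  [13] addr=0xb9 blk=46 s=6: VC-HIT | VC [50, 22, 49, 62]
  [14] addr=0xb8 blk=46 s=6: L1-HIT | VC [50, 22, 49, 62]

OUTCOME = VC-HIT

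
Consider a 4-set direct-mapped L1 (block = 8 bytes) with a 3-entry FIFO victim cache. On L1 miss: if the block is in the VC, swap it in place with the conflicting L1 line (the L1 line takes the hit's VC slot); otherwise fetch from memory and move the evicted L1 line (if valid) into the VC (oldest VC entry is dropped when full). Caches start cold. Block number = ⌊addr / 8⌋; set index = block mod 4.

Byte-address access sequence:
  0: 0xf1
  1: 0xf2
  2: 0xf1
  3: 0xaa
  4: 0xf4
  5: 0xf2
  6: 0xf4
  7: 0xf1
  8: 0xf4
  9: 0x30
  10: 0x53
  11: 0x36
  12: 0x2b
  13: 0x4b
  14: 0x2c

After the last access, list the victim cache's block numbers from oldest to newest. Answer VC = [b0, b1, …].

VC = [10, 21, 9]

  [0] addr=0xf1 blk=30 s=2: MISS | VC []
  [1] addr=0xf2 blk=30 s=2: L1-HIT | VC []
  [2] addr=0xf1 blk=30 s=2: L1-HIT | VC []
  [3] addr=0xaa blk=21 s=1: MISS | VC []
  [4] addr=0xf4 blk=30 s=2: L1-HIT | VC []
  [5] addr=0xf2 blk=30 s=2: L1-HIT | VC []
  [6] addr=0xf4 blk=30 s=2: L1-HIT | VC []
  [7] addr=0xf1 blk=30 s=2: L1-HIT | VC []
  [8] addr=0xf4 blk=30 s=2: L1-HIT | VC []
  [9] addr=0x30 blk=6 s=2: MISS | VC [30]
  [10] addr=0x53 blk=10 s=2: MISS | VC [30, 6]
  [11] addr=0x36 blk=6 s=2: VC-HIT | VC [30, 10]
  [12] addr=0x2b blk=5 s=1: MISS | VC [30, 10, 21]
  [13] addr=0x4b blk=9 s=1: MISS | VC [10, 21, 5]
  [14] addr=0x2c blk=5 s=1: VC-HIT | VC [10, 21, 9]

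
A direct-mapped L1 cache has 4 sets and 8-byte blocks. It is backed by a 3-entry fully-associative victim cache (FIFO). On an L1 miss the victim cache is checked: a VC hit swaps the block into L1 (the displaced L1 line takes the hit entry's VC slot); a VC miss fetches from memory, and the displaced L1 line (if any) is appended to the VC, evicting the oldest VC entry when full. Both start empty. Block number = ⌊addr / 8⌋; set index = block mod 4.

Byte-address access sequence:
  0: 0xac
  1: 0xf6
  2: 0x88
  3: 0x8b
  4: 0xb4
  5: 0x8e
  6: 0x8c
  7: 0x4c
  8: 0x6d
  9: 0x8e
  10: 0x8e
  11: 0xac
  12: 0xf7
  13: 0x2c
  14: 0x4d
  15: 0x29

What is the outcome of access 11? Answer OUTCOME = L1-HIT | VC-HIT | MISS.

OUTCOME = MISS

#0 0xac→b21/s1 MISS; vc=[]
#1 0xf6→b30/s2 MISS; vc=[]
#2 0x88→b17/s1 MISS; vc=[21]
#3 0x8b→b17/s1 L1-HIT; vc=[21]
#4 0xb4→b22/s2 MISS; vc=[21,30]
#5 0x8e→b17/s1 L1-HIT; vc=[21,30]
#6 0x8c→b17/s1 L1-HIT; vc=[21,30]
#7 0x4c→b9/s1 MISS; vc=[21,30,17]
#8 0x6d→b13/s1 MISS; vc=[30,17,9]
#9 0x8e→b17/s1 VC-HIT; vc=[30,13,9]
#10 0x8e→b17/s1 L1-HIT; vc=[30,13,9]
#11 0xac→b21/s1 MISS; vc=[13,9,17]
#12 0xf7→b30/s2 MISS; vc=[9,17,22]
#13 0x2c→b5/s1 MISS; vc=[17,22,21]
#14 0x4d→b9/s1 MISS; vc=[22,21,5]
#15 0x29→b5/s1 VC-HIT; vc=[22,21,9]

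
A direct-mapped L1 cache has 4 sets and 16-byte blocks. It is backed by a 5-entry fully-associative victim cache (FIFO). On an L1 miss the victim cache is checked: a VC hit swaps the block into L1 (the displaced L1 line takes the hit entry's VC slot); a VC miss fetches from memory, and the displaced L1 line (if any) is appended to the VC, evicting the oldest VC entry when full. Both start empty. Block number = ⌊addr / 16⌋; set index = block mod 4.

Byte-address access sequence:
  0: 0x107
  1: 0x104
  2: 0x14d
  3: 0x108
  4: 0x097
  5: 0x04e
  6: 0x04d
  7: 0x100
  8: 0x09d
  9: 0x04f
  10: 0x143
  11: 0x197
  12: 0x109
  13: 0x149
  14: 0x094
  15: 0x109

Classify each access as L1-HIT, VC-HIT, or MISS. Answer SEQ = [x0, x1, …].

SEQ = [MISS, L1-HIT, MISS, VC-HIT, MISS, MISS, L1-HIT, VC-HIT, L1-HIT, VC-HIT, VC-HIT, MISS, VC-HIT, VC-HIT, VC-HIT, VC-HIT]

  [0] addr=0x107 blk=16 s=0: MISS | VC []
  [1] addr=0x104 blk=16 s=0: L1-HIT | VC []
  [2] addr=0x14d blk=20 s=0: MISS | VC [16]
  [3] addr=0x108 blk=16 s=0: VC-HIT | VC [20]
  [4] addr=0x97 blk=9 s=1: MISS | VC [20]
  [5] addr=0x4e blk=4 s=0: MISS | VC [20, 16]
  [6] addr=0x4d blk=4 s=0: L1-HIT | VC [20, 16]
  [7] addr=0x100 blk=16 s=0: VC-HIT | VC [20, 4]
  [8] addr=0x9d blk=9 s=1: L1-HIT | VC [20, 4]
  [9] addr=0x4f blk=4 s=0: VC-HIT | VC [20, 16]
  [10] addr=0x143 blk=20 s=0: VC-HIT | VC [4, 16]
  [11] addr=0x197 blk=25 s=1: MISS | VC [4, 16, 9]
  [12] addr=0x109 blk=16 s=0: VC-HIT | VC [4, 20, 9]
  [13] addr=0x149 blk=20 s=0: VC-HIT | VC [4, 16, 9]
  [14] addr=0x94 blk=9 s=1: VC-HIT | VC [4, 16, 25]
  [15] addr=0x109 blk=16 s=0: VC-HIT | VC [4, 20, 25]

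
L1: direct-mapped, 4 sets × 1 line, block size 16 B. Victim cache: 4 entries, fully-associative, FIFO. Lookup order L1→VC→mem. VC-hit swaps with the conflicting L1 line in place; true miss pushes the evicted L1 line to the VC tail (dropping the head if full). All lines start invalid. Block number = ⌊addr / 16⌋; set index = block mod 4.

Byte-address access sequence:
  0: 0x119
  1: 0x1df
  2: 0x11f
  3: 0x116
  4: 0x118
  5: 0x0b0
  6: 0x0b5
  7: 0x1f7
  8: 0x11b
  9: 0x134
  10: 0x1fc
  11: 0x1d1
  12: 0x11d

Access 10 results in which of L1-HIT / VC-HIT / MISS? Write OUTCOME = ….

OUTCOME = VC-HIT

  [0] addr=0x119 blk=17 s=1: MISS | VC []
  [1] addr=0x1df blk=29 s=1: MISS | VC [17]
  [2] addr=0x11f blk=17 s=1: VC-HIT | VC [29]
  [3] addr=0x116 blk=17 s=1: L1-HIT | VC [29]
  [4] addr=0x118 blk=17 s=1: L1-HIT | VC [29]
  [5] addr=0xb0 blk=11 s=3: MISS | VC [29]
  [6] addr=0xb5 blk=11 s=3: L1-HIT | VC [29]
  [7] addr=0x1f7 blk=31 s=3: MISS | VC [29, 11]
  [8] addr=0x11b blk=17 s=1: L1-HIT | VC [29, 11]
  [9] addr=0x134 blk=19 s=3: MISS | VC [29, 11, 31]
  [10] addr=0x1fc blk=31 s=3: VC-HIT | VC [29, 11, 19]
  [11] addr=0x1d1 blk=29 s=1: VC-HIT | VC [17, 11, 19]
  [12] addr=0x11d blk=17 s=1: VC-HIT | VC [29, 11, 19]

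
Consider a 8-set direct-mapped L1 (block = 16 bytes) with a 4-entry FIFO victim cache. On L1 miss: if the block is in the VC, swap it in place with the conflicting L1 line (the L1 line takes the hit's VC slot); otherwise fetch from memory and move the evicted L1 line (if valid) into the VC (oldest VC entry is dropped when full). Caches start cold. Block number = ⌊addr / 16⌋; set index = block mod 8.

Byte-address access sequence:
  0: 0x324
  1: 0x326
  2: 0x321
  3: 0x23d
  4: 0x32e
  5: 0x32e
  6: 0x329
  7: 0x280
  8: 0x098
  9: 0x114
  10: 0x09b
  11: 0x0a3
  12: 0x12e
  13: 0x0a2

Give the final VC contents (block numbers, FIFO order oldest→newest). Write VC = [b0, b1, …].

VC = [17, 50, 18]

#0 0x324→b50/s2 MISS; vc=[]
#1 0x326→b50/s2 L1-HIT; vc=[]
#2 0x321→b50/s2 L1-HIT; vc=[]
#3 0x23d→b35/s3 MISS; vc=[]
#4 0x32e→b50/s2 L1-HIT; vc=[]
#5 0x32e→b50/s2 L1-HIT; vc=[]
#6 0x329→b50/s2 L1-HIT; vc=[]
#7 0x280→b40/s0 MISS; vc=[]
#8 0x98→b9/s1 MISS; vc=[]
#9 0x114→b17/s1 MISS; vc=[9]
#10 0x9b→b9/s1 VC-HIT; vc=[17]
#11 0xa3→b10/s2 MISS; vc=[17,50]
#12 0x12e→b18/s2 MISS; vc=[17,50,10]
#13 0xa2→b10/s2 VC-HIT; vc=[17,50,18]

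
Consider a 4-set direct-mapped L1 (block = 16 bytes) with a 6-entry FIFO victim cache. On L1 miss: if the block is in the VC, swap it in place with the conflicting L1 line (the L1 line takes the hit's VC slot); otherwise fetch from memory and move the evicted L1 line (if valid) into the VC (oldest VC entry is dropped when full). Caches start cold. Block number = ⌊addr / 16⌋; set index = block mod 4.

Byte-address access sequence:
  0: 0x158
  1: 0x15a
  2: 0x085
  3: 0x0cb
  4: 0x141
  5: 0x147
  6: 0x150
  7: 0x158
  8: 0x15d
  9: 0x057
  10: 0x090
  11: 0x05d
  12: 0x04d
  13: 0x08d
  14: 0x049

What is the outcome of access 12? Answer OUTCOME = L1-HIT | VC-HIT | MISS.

  [0] addr=0x158 blk=21 s=1: MISS | VC []
  [1] addr=0x15a blk=21 s=1: L1-HIT | VC []
  [2] addr=0x85 blk=8 s=0: MISS | VC []
  [3] addr=0xcb blk=12 s=0: MISS | VC [8]
  [4] addr=0x141 blk=20 s=0: MISS | VC [8, 12]
  [5] addr=0x147 blk=20 s=0: L1-HIT | VC [8, 12]
  [6] addr=0x150 blk=21 s=1: L1-HIT | VC [8, 12]
  [7] addr=0x158 blk=21 s=1: L1-HIT | VC [8, 12]
  [8] addr=0x15d blk=21 s=1: L1-HIT | VC [8, 12]
  [9] addr=0x57 blk=5 s=1: MISS | VC [8, 12, 21]
  [10] addr=0x90 blk=9 s=1: MISS | VC [8, 12, 21, 5]
  [11] addr=0x5d blk=5 s=1: VC-HIT | VC [8, 12, 21, 9]
  [12] addr=0x4d blk=4 s=0: MISS | VC [8, 12, 21, 9, 20]
  [13] addr=0x8d blk=8 s=0: VC-HIT | VC [4, 12, 21, 9, 20]
  [14] addr=0x49 blk=4 s=0: VC-HIT | VC [8, 12, 21, 9, 20]

OUTCOME = MISS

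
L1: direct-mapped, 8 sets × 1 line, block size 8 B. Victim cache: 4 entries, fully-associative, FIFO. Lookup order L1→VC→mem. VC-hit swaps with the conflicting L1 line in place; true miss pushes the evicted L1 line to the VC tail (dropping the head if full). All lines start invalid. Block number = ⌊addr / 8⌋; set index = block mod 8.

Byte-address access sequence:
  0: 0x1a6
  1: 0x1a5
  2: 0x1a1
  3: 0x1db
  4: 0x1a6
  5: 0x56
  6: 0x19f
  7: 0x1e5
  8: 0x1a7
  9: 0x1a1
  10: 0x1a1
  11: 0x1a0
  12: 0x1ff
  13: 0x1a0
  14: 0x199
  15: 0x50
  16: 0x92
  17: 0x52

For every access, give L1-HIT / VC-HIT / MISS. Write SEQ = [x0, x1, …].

SEQ = [MISS, L1-HIT, L1-HIT, MISS, L1-HIT, MISS, MISS, MISS, VC-HIT, L1-HIT, L1-HIT, L1-HIT, MISS, L1-HIT, L1-HIT, L1-HIT, MISS, VC-HIT]

0: 0x1a6 (blk 52, set 4) → MISS  vc=[]
1: 0x1a5 (blk 52, set 4) → L1-HIT  vc=[]
2: 0x1a1 (blk 52, set 4) → L1-HIT  vc=[]
3: 0x1db (blk 59, set 3) → MISS  vc=[]
4: 0x1a6 (blk 52, set 4) → L1-HIT  vc=[]
5: 0x56 (blk 10, set 2) → MISS  vc=[]
6: 0x19f (blk 51, set 3) → MISS  vc=[59]
7: 0x1e5 (blk 60, set 4) → MISS  vc=[59, 52]
8: 0x1a7 (blk 52, set 4) → VC-HIT  vc=[59, 60]
9: 0x1a1 (blk 52, set 4) → L1-HIT  vc=[59, 60]
10: 0x1a1 (blk 52, set 4) → L1-HIT  vc=[59, 60]
11: 0x1a0 (blk 52, set 4) → L1-HIT  vc=[59, 60]
12: 0x1ff (blk 63, set 7) → MISS  vc=[59, 60]
13: 0x1a0 (blk 52, set 4) → L1-HIT  vc=[59, 60]
14: 0x199 (blk 51, set 3) → L1-HIT  vc=[59, 60]
15: 0x50 (blk 10, set 2) → L1-HIT  vc=[59, 60]
16: 0x92 (blk 18, set 2) → MISS  vc=[59, 60, 10]
17: 0x52 (blk 10, set 2) → VC-HIT  vc=[59, 60, 18]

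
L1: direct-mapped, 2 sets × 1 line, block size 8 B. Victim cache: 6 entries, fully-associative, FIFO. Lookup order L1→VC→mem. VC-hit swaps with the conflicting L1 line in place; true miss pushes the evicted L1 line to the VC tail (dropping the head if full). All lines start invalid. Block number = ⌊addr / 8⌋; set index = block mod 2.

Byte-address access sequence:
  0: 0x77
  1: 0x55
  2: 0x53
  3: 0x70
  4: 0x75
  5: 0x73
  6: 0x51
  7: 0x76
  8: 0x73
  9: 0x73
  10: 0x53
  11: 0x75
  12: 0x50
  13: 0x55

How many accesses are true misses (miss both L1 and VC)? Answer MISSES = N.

MISSES = 2

#0 0x77→b14/s0 MISS; vc=[]
#1 0x55→b10/s0 MISS; vc=[14]
#2 0x53→b10/s0 L1-HIT; vc=[14]
#3 0x70→b14/s0 VC-HIT; vc=[10]
#4 0x75→b14/s0 L1-HIT; vc=[10]
#5 0x73→b14/s0 L1-HIT; vc=[10]
#6 0x51→b10/s0 VC-HIT; vc=[14]
#7 0x76→b14/s0 VC-HIT; vc=[10]
#8 0x73→b14/s0 L1-HIT; vc=[10]
#9 0x73→b14/s0 L1-HIT; vc=[10]
#10 0x53→b10/s0 VC-HIT; vc=[14]
#11 0x75→b14/s0 VC-HIT; vc=[10]
#12 0x50→b10/s0 VC-HIT; vc=[14]
#13 0x55→b10/s0 L1-HIT; vc=[14]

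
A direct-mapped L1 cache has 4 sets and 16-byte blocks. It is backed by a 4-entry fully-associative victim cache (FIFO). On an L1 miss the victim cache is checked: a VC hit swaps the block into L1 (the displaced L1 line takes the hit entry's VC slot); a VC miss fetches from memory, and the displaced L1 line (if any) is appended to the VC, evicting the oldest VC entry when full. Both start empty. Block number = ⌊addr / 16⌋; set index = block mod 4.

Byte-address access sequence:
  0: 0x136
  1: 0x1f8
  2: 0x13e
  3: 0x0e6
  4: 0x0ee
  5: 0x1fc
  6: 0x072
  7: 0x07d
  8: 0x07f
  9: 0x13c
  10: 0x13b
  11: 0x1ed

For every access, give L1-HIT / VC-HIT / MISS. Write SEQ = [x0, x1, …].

0: 0x136 (blk 19, set 3) → MISS  vc=[]
1: 0x1f8 (blk 31, set 3) → MISS  vc=[19]
2: 0x13e (blk 19, set 3) → VC-HIT  vc=[31]
3: 0xe6 (blk 14, set 2) → MISS  vc=[31]
4: 0xee (blk 14, set 2) → L1-HIT  vc=[31]
5: 0x1fc (blk 31, set 3) → VC-HIT  vc=[19]
6: 0x72 (blk 7, set 3) → MISS  vc=[19, 31]
7: 0x7d (blk 7, set 3) → L1-HIT  vc=[19, 31]
8: 0x7f (blk 7, set 3) → L1-HIT  vc=[19, 31]
9: 0x13c (blk 19, set 3) → VC-HIT  vc=[7, 31]
10: 0x13b (blk 19, set 3) → L1-HIT  vc=[7, 31]
11: 0x1ed (blk 30, set 2) → MISS  vc=[7, 31, 14]

SEQ = [MISS, MISS, VC-HIT, MISS, L1-HIT, VC-HIT, MISS, L1-HIT, L1-HIT, VC-HIT, L1-HIT, MISS]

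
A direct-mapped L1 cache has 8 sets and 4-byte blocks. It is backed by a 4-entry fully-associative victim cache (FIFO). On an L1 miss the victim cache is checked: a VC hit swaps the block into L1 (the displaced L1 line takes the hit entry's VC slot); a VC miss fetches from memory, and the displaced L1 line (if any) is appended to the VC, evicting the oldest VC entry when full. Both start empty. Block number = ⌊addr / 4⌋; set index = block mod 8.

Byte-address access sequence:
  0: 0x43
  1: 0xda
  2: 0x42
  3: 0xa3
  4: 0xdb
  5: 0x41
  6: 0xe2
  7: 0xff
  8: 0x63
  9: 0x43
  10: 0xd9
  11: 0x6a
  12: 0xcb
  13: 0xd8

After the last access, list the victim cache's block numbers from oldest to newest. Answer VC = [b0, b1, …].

  [0] addr=0x43 blk=16 s=0: MISS | VC []
  [1] addr=0xda blk=54 s=6: MISS | VC []
  [2] addr=0x42 blk=16 s=0: L1-HIT | VC []
  [3] addr=0xa3 blk=40 s=0: MISS | VC [16]
  [4] addr=0xdb blk=54 s=6: L1-HIT | VC [16]
  [5] addr=0x41 blk=16 s=0: VC-HIT | VC [40]
  [6] addr=0xe2 blk=56 s=0: MISS | VC [40, 16]
  [7] addr=0xff blk=63 s=7: MISS | VC [40, 16]
  [8] addr=0x63 blk=24 s=0: MISS | VC [40, 16, 56]
  [9] addr=0x43 blk=16 s=0: VC-HIT | VC [40, 24, 56]
  [10] addr=0xd9 blk=54 s=6: L1-HIT | VC [40, 24, 56]
  [11] addr=0x6a blk=26 s=2: MISS | VC [40, 24, 56]
  [12] addr=0xcb blk=50 s=2: MISS | VC [40, 24, 56, 26]
  [13] addr=0xd8 blk=54 s=6: L1-HIT | VC [40, 24, 56, 26]

VC = [40, 24, 56, 26]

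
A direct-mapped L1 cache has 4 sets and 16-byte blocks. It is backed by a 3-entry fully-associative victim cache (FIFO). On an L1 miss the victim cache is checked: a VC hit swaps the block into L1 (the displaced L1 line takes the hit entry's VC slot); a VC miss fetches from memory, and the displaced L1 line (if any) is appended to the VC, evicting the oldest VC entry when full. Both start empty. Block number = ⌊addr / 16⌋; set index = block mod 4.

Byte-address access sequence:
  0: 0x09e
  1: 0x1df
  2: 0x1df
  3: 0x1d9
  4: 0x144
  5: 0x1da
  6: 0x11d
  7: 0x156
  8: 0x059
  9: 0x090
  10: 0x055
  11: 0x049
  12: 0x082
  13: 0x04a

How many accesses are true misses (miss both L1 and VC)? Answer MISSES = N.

0: 0x9e (blk 9, set 1) → MISS  vc=[]
1: 0x1df (blk 29, set 1) → MISS  vc=[9]
2: 0x1df (blk 29, set 1) → L1-HIT  vc=[9]
3: 0x1d9 (blk 29, set 1) → L1-HIT  vc=[9]
4: 0x144 (blk 20, set 0) → MISS  vc=[9]
5: 0x1da (blk 29, set 1) → L1-HIT  vc=[9]
6: 0x11d (blk 17, set 1) → MISS  vc=[9, 29]
7: 0x156 (blk 21, set 1) → MISS  vc=[9, 29, 17]
8: 0x59 (blk 5, set 1) → MISS  vc=[29, 17, 21]
9: 0x90 (blk 9, set 1) → MISS  vc=[17, 21, 5]
10: 0x55 (blk 5, set 1) → VC-HIT  vc=[17, 21, 9]
11: 0x49 (blk 4, set 0) → MISS  vc=[21, 9, 20]
12: 0x82 (blk 8, set 0) → MISS  vc=[9, 20, 4]
13: 0x4a (blk 4, set 0) → VC-HIT  vc=[9, 20, 8]

MISSES = 9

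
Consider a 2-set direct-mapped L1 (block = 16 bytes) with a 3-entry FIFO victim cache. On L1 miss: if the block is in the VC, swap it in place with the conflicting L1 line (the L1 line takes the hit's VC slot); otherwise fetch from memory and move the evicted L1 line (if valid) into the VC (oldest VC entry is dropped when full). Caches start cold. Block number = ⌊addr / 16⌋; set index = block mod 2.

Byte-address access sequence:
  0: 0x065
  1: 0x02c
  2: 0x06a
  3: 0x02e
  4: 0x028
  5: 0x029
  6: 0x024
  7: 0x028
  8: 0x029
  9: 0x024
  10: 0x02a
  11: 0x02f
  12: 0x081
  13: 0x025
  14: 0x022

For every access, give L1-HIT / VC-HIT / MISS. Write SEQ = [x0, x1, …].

SEQ = [MISS, MISS, VC-HIT, VC-HIT, L1-HIT, L1-HIT, L1-HIT, L1-HIT, L1-HIT, L1-HIT, L1-HIT, L1-HIT, MISS, VC-HIT, L1-HIT]

  [0] addr=0x65 blk=6 s=0: MISS | VC []
  [1] addr=0x2c blk=2 s=0: MISS | VC [6]
  [2] addr=0x6a blk=6 s=0: VC-HIT | VC [2]
  [3] addr=0x2e blk=2 s=0: VC-HIT | VC [6]
  [4] addr=0x28 blk=2 s=0: L1-HIT | VC [6]
  [5] addr=0x29 blk=2 s=0: L1-HIT | VC [6]
  [6] addr=0x24 blk=2 s=0: L1-HIT | VC [6]
  [7] addr=0x28 blk=2 s=0: L1-HIT | VC [6]
  [8] addr=0x29 blk=2 s=0: L1-HIT | VC [6]
  [9] addr=0x24 blk=2 s=0: L1-HIT | VC [6]
  [10] addr=0x2a blk=2 s=0: L1-HIT | VC [6]
  [11] addr=0x2f blk=2 s=0: L1-HIT | VC [6]
  [12] addr=0x81 blk=8 s=0: MISS | VC [6, 2]
  [13] addr=0x25 blk=2 s=0: VC-HIT | VC [6, 8]
  [14] addr=0x22 blk=2 s=0: L1-HIT | VC [6, 8]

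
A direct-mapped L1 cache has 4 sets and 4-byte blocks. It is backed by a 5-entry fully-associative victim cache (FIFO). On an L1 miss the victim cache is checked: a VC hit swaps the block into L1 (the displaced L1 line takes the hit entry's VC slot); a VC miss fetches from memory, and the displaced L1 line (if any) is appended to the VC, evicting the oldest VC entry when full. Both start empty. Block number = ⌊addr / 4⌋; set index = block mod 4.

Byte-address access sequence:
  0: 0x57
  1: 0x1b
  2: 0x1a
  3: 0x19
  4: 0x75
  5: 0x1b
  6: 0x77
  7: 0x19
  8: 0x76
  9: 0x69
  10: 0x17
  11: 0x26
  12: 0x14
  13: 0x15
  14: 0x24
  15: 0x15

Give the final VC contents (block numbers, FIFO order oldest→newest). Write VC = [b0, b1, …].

  [0] addr=0x57 blk=21 s=1: MISS | VC []
  [1] addr=0x1b blk=6 s=2: MISS | VC []
  [2] addr=0x1a blk=6 s=2: L1-HIT | VC []
  [3] addr=0x19 blk=6 s=2: L1-HIT | VC []
  [4] addr=0x75 blk=29 s=1: MISS | VC [21]
  [5] addr=0x1b blk=6 s=2: L1-HIT | VC [21]
  [6] addr=0x77 blk=29 s=1: L1-HIT | VC [21]
  [7] addr=0x19 blk=6 s=2: L1-HIT | VC [21]
  [8] addr=0x76 blk=29 s=1: L1-HIT | VC [21]
  [9] addr=0x69 blk=26 s=2: MISS | VC [21, 6]
  [10] addr=0x17 blk=5 s=1: MISS | VC [21, 6, 29]
  [11] addr=0x26 blk=9 s=1: MISS | VC [21, 6, 29, 5]
  [12] addr=0x14 blk=5 s=1: VC-HIT | VC [21, 6, 29, 9]
  [13] addr=0x15 blk=5 s=1: L1-HIT | VC [21, 6, 29, 9]
  [14] addr=0x24 blk=9 s=1: VC-HIT | VC [21, 6, 29, 5]
  [15] addr=0x15 blk=5 s=1: VC-HIT | VC [21, 6, 29, 9]

VC = [21, 6, 29, 9]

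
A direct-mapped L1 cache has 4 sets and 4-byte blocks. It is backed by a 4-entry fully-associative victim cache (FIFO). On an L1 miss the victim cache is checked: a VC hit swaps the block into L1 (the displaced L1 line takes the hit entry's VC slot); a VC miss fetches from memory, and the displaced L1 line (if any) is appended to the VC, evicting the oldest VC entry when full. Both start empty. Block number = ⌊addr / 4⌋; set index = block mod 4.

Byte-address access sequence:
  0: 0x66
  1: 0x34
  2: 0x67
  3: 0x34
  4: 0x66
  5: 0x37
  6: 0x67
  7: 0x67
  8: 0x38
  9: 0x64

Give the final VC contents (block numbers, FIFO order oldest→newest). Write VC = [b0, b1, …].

VC = [13]

#0 0x66→b25/s1 MISS; vc=[]
#1 0x34→b13/s1 MISS; vc=[25]
#2 0x67→b25/s1 VC-HIT; vc=[13]
#3 0x34→b13/s1 VC-HIT; vc=[25]
#4 0x66→b25/s1 VC-HIT; vc=[13]
#5 0x37→b13/s1 VC-HIT; vc=[25]
#6 0x67→b25/s1 VC-HIT; vc=[13]
#7 0x67→b25/s1 L1-HIT; vc=[13]
#8 0x38→b14/s2 MISS; vc=[13]
#9 0x64→b25/s1 L1-HIT; vc=[13]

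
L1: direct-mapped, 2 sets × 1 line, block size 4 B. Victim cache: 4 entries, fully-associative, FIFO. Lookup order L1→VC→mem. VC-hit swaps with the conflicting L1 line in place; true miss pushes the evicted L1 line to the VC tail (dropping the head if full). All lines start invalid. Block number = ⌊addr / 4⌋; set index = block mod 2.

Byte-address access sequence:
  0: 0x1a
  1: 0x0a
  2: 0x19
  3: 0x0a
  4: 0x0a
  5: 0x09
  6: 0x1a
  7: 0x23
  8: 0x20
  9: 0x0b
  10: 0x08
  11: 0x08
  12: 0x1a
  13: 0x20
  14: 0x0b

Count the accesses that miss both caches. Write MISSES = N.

MISSES = 3

#0 0x1a→b6/s0 MISS; vc=[]
#1 0xa→b2/s0 MISS; vc=[6]
#2 0x19→b6/s0 VC-HIT; vc=[2]
#3 0xa→b2/s0 VC-HIT; vc=[6]
#4 0xa→b2/s0 L1-HIT; vc=[6]
#5 0x9→b2/s0 L1-HIT; vc=[6]
#6 0x1a→b6/s0 VC-HIT; vc=[2]
#7 0x23→b8/s0 MISS; vc=[2,6]
#8 0x20→b8/s0 L1-HIT; vc=[2,6]
#9 0xb→b2/s0 VC-HIT; vc=[8,6]
#10 0x8→b2/s0 L1-HIT; vc=[8,6]
#11 0x8→b2/s0 L1-HIT; vc=[8,6]
#12 0x1a→b6/s0 VC-HIT; vc=[8,2]
#13 0x20→b8/s0 VC-HIT; vc=[6,2]
#14 0xb→b2/s0 VC-HIT; vc=[6,8]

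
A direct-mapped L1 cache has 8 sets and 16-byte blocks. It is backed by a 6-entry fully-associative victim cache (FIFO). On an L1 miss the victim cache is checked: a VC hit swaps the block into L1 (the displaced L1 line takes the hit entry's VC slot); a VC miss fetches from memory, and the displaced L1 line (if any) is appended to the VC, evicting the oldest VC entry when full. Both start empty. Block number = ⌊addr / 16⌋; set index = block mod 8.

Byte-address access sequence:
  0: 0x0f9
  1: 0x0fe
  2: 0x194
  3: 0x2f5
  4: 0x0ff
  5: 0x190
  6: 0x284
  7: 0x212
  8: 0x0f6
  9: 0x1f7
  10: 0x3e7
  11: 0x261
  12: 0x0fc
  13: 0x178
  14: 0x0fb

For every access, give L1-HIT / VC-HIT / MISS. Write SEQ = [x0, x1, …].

SEQ = [MISS, L1-HIT, MISS, MISS, VC-HIT, L1-HIT, MISS, MISS, L1-HIT, MISS, MISS, MISS, VC-HIT, MISS, VC-HIT]

  [0] addr=0xf9 blk=15 s=7: MISS | VC []
  [1] addr=0xfe blk=15 s=7: L1-HIT | VC []
  [2] addr=0x194 blk=25 s=1: MISS | VC []
  [3] addr=0x2f5 blk=47 s=7: MISS | VC [15]
  [4] addr=0xff blk=15 s=7: VC-HIT | VC [47]
  [5] addr=0x190 blk=25 s=1: L1-HIT | VC [47]
  [6] addr=0x284 blk=40 s=0: MISS | VC [47]
  [7] addr=0x212 blk=33 s=1: MISS | VC [47, 25]
  [8] addr=0xf6 blk=15 s=7: L1-HIT | VC [47, 25]
  [9] addr=0x1f7 blk=31 s=7: MISS | VC [47, 25, 15]
  [10] addr=0x3e7 blk=62 s=6: MISS | VC [47, 25, 15]
  [11] addr=0x261 blk=38 s=6: MISS | VC [47, 25, 15, 62]
  [12] addr=0xfc blk=15 s=7: VC-HIT | VC [47, 25, 31, 62]
  [13] addr=0x178 blk=23 s=7: MISS | VC [47, 25, 31, 62, 15]
  [14] addr=0xfb blk=15 s=7: VC-HIT | VC [47, 25, 31, 62, 23]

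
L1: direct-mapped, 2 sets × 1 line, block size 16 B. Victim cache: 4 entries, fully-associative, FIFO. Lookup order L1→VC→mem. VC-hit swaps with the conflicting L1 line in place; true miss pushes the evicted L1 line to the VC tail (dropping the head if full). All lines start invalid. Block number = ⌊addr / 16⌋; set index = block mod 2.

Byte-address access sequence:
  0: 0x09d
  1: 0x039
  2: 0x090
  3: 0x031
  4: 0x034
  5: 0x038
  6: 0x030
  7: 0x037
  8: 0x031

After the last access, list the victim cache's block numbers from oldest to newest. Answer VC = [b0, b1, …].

VC = [9]

#0 0x9d→b9/s1 MISS; vc=[]
#1 0x39→b3/s1 MISS; vc=[9]
#2 0x90→b9/s1 VC-HIT; vc=[3]
#3 0x31→b3/s1 VC-HIT; vc=[9]
#4 0x34→b3/s1 L1-HIT; vc=[9]
#5 0x38→b3/s1 L1-HIT; vc=[9]
#6 0x30→b3/s1 L1-HIT; vc=[9]
#7 0x37→b3/s1 L1-HIT; vc=[9]
#8 0x31→b3/s1 L1-HIT; vc=[9]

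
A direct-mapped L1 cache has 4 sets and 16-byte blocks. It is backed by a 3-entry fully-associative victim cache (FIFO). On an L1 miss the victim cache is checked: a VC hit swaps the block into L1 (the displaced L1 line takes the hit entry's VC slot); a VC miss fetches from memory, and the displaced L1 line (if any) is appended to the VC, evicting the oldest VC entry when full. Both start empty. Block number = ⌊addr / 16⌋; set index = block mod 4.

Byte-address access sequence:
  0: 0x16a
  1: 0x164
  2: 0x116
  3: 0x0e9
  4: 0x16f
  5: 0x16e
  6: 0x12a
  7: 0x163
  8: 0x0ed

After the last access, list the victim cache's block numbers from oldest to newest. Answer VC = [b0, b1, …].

VC = [22, 18]

#0 0x16a→b22/s2 MISS; vc=[]
#1 0x164→b22/s2 L1-HIT; vc=[]
#2 0x116→b17/s1 MISS; vc=[]
#3 0xe9→b14/s2 MISS; vc=[22]
#4 0x16f→b22/s2 VC-HIT; vc=[14]
#5 0x16e→b22/s2 L1-HIT; vc=[14]
#6 0x12a→b18/s2 MISS; vc=[14,22]
#7 0x163→b22/s2 VC-HIT; vc=[14,18]
#8 0xed→b14/s2 VC-HIT; vc=[22,18]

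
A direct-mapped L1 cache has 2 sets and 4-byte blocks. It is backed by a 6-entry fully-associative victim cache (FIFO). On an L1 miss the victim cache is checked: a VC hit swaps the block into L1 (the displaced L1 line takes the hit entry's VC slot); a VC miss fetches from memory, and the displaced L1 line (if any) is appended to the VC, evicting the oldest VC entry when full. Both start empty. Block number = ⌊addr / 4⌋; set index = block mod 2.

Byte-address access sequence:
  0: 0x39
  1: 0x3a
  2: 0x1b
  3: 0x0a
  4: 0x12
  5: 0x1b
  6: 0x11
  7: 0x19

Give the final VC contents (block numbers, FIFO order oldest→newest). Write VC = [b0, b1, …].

VC = [14, 4, 2]

  [0] addr=0x39 blk=14 s=0: MISS | VC []
  [1] addr=0x3a blk=14 s=0: L1-HIT | VC []
  [2] addr=0x1b blk=6 s=0: MISS | VC [14]
  [3] addr=0xa blk=2 s=0: MISS | VC [14, 6]
  [4] addr=0x12 blk=4 s=0: MISS | VC [14, 6, 2]
  [5] addr=0x1b blk=6 s=0: VC-HIT | VC [14, 4, 2]
  [6] addr=0x11 blk=4 s=0: VC-HIT | VC [14, 6, 2]
  [7] addr=0x19 blk=6 s=0: VC-HIT | VC [14, 4, 2]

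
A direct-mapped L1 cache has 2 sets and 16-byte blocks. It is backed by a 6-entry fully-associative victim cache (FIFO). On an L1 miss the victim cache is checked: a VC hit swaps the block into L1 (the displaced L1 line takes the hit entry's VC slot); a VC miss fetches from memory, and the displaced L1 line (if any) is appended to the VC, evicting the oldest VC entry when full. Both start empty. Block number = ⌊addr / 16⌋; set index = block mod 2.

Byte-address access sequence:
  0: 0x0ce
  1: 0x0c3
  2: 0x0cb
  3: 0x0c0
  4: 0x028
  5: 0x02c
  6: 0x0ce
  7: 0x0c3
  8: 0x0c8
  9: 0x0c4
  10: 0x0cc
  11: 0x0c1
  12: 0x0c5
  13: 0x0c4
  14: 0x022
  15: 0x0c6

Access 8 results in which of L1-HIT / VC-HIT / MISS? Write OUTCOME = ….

0: 0xce (blk 12, set 0) → MISS  vc=[]
1: 0xc3 (blk 12, set 0) → L1-HIT  vc=[]
2: 0xcb (blk 12, set 0) → L1-HIT  vc=[]
3: 0xc0 (blk 12, set 0) → L1-HIT  vc=[]
4: 0x28 (blk 2, set 0) → MISS  vc=[12]
5: 0x2c (blk 2, set 0) → L1-HIT  vc=[12]
6: 0xce (blk 12, set 0) → VC-HIT  vc=[2]
7: 0xc3 (blk 12, set 0) → L1-HIT  vc=[2]
8: 0xc8 (blk 12, set 0) → L1-HIT  vc=[2]
9: 0xc4 (blk 12, set 0) → L1-HIT  vc=[2]
10: 0xcc (blk 12, set 0) → L1-HIT  vc=[2]
11: 0xc1 (blk 12, set 0) → L1-HIT  vc=[2]
12: 0xc5 (blk 12, set 0) → L1-HIT  vc=[2]
13: 0xc4 (blk 12, set 0) → L1-HIT  vc=[2]
14: 0x22 (blk 2, set 0) → VC-HIT  vc=[12]
15: 0xc6 (blk 12, set 0) → VC-HIT  vc=[2]

OUTCOME = L1-HIT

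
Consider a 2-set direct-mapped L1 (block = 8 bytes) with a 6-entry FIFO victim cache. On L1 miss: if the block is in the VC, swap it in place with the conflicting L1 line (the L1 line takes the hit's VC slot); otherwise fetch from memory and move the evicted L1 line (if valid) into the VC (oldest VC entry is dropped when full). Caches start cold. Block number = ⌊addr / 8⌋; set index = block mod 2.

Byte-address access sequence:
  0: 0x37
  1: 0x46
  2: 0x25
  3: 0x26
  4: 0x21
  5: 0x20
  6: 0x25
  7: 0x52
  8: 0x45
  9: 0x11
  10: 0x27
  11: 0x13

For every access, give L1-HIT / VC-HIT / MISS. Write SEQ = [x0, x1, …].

SEQ = [MISS, MISS, MISS, L1-HIT, L1-HIT, L1-HIT, L1-HIT, MISS, VC-HIT, MISS, VC-HIT, VC-HIT]

#0 0x37→b6/s0 MISS; vc=[]
#1 0x46→b8/s0 MISS; vc=[6]
#2 0x25→b4/s0 MISS; vc=[6,8]
#3 0x26→b4/s0 L1-HIT; vc=[6,8]
#4 0x21→b4/s0 L1-HIT; vc=[6,8]
#5 0x20→b4/s0 L1-HIT; vc=[6,8]
#6 0x25→b4/s0 L1-HIT; vc=[6,8]
#7 0x52→b10/s0 MISS; vc=[6,8,4]
#8 0x45→b8/s0 VC-HIT; vc=[6,10,4]
#9 0x11→b2/s0 MISS; vc=[6,10,4,8]
#10 0x27→b4/s0 VC-HIT; vc=[6,10,2,8]
#11 0x13→b2/s0 VC-HIT; vc=[6,10,4,8]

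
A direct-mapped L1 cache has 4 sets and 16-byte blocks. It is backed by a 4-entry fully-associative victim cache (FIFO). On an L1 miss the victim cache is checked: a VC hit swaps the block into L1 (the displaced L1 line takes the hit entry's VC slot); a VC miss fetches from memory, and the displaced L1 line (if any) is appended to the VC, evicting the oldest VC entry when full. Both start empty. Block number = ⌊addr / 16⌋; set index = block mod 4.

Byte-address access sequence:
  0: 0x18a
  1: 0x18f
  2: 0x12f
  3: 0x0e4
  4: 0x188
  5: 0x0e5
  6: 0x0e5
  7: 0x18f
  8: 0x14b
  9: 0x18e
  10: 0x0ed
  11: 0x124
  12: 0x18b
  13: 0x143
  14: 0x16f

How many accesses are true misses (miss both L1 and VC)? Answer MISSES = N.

  [0] addr=0x18a blk=24 s=0: MISS | VC []
  [1] addr=0x18f blk=24 s=0: L1-HIT | VC []
  [2] addr=0x12f blk=18 s=2: MISS | VC []
  [3] addr=0xe4 blk=14 s=2: MISS | VC [18]
  [4] addr=0x188 blk=24 s=0: L1-HIT | VC [18]
  [5] addr=0xe5 blk=14 s=2: L1-HIT | VC [18]
  [6] addr=0xe5 blk=14 s=2: L1-HIT | VC [18]
  [7] addr=0x18f blk=24 s=0: L1-HIT | VC [18]
  [8] addr=0x14b blk=20 s=0: MISS | VC [18, 24]
  [9] addr=0x18e blk=24 s=0: VC-HIT | VC [18, 20]
  [10] addr=0xed blk=14 s=2: L1-HIT | VC [18, 20]
  [11] addr=0x124 blk=18 s=2: VC-HIT | VC [14, 20]
  [12] addr=0x18b blk=24 s=0: L1-HIT | VC [14, 20]
  [13] addr=0x143 blk=20 s=0: VC-HIT | VC [14, 24]
  [14] addr=0x16f blk=22 s=2: MISS | VC [14, 24, 18]

MISSES = 5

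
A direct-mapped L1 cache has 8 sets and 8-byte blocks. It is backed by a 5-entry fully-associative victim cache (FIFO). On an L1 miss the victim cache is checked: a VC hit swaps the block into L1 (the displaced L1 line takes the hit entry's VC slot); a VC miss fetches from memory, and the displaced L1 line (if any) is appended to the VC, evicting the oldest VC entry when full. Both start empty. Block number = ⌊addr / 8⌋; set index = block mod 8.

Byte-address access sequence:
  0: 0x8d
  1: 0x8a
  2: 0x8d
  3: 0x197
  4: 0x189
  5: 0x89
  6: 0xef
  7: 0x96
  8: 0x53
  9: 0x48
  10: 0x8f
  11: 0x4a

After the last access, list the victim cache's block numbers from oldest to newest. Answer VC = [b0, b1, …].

VC = [49, 50, 18, 17]

#0 0x8d→b17/s1 MISS; vc=[]
#1 0x8a→b17/s1 L1-HIT; vc=[]
#2 0x8d→b17/s1 L1-HIT; vc=[]
#3 0x197→b50/s2 MISS; vc=[]
#4 0x189→b49/s1 MISS; vc=[17]
#5 0x89→b17/s1 VC-HIT; vc=[49]
#6 0xef→b29/s5 MISS; vc=[49]
#7 0x96→b18/s2 MISS; vc=[49,50]
#8 0x53→b10/s2 MISS; vc=[49,50,18]
#9 0x48→b9/s1 MISS; vc=[49,50,18,17]
#10 0x8f→b17/s1 VC-HIT; vc=[49,50,18,9]
#11 0x4a→b9/s1 VC-HIT; vc=[49,50,18,17]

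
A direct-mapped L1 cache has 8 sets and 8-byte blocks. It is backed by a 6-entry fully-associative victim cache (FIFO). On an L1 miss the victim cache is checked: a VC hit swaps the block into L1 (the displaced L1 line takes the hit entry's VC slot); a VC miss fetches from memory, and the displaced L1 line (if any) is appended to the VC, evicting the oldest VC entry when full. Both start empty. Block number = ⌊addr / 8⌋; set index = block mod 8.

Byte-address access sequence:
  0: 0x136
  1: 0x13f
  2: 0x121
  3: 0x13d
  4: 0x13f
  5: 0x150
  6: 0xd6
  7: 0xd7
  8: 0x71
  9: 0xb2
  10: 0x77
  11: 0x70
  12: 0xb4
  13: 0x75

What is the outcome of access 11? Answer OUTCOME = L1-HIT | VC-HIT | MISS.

#0 0x136→b38/s6 MISS; vc=[]
#1 0x13f→b39/s7 MISS; vc=[]
#2 0x121→b36/s4 MISS; vc=[]
#3 0x13d→b39/s7 L1-HIT; vc=[]
#4 0x13f→b39/s7 L1-HIT; vc=[]
#5 0x150→b42/s2 MISS; vc=[]
#6 0xd6→b26/s2 MISS; vc=[42]
#7 0xd7→b26/s2 L1-HIT; vc=[42]
#8 0x71→b14/s6 MISS; vc=[42,38]
#9 0xb2→b22/s6 MISS; vc=[42,38,14]
#10 0x77→b14/s6 VC-HIT; vc=[42,38,22]
#11 0x70→b14/s6 L1-HIT; vc=[42,38,22]
#12 0xb4→b22/s6 VC-HIT; vc=[42,38,14]
#13 0x75→b14/s6 VC-HIT; vc=[42,38,22]

OUTCOME = L1-HIT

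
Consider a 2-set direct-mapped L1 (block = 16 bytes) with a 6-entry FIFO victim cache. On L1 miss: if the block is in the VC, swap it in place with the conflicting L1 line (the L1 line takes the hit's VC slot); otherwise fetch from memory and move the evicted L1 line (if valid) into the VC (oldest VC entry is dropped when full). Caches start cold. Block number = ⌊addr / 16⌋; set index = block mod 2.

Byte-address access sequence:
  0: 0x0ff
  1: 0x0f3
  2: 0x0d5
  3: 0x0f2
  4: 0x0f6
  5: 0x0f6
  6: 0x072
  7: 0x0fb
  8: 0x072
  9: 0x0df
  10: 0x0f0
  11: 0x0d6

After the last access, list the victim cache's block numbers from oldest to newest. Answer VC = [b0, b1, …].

VC = [7, 15]

#0 0xff→b15/s1 MISS; vc=[]
#1 0xf3→b15/s1 L1-HIT; vc=[]
#2 0xd5→b13/s1 MISS; vc=[15]
#3 0xf2→b15/s1 VC-HIT; vc=[13]
#4 0xf6→b15/s1 L1-HIT; vc=[13]
#5 0xf6→b15/s1 L1-HIT; vc=[13]
#6 0x72→b7/s1 MISS; vc=[13,15]
#7 0xfb→b15/s1 VC-HIT; vc=[13,7]
#8 0x72→b7/s1 VC-HIT; vc=[13,15]
#9 0xdf→b13/s1 VC-HIT; vc=[7,15]
#10 0xf0→b15/s1 VC-HIT; vc=[7,13]
#11 0xd6→b13/s1 VC-HIT; vc=[7,15]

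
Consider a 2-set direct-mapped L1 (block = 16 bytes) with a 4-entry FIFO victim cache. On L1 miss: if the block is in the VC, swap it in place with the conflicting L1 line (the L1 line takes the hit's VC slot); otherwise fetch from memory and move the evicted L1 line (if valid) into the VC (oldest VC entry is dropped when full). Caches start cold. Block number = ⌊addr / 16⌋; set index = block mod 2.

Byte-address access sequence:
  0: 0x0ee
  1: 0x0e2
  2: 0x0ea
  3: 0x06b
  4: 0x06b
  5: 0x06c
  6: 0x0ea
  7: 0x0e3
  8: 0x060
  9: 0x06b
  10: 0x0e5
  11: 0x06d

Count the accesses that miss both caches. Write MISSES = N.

MISSES = 2

0: 0xee (blk 14, set 0) → MISS  vc=[]
1: 0xe2 (blk 14, set 0) → L1-HIT  vc=[]
2: 0xea (blk 14, set 0) → L1-HIT  vc=[]
3: 0x6b (blk 6, set 0) → MISS  vc=[14]
4: 0x6b (blk 6, set 0) → L1-HIT  vc=[14]
5: 0x6c (blk 6, set 0) → L1-HIT  vc=[14]
6: 0xea (blk 14, set 0) → VC-HIT  vc=[6]
7: 0xe3 (blk 14, set 0) → L1-HIT  vc=[6]
8: 0x60 (blk 6, set 0) → VC-HIT  vc=[14]
9: 0x6b (blk 6, set 0) → L1-HIT  vc=[14]
10: 0xe5 (blk 14, set 0) → VC-HIT  vc=[6]
11: 0x6d (blk 6, set 0) → VC-HIT  vc=[14]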